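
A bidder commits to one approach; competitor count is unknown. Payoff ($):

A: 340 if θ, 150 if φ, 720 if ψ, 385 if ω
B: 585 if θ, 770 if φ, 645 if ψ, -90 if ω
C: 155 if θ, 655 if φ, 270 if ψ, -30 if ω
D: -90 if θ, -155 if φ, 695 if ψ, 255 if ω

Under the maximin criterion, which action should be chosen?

A

Row minima: A=150, B=-90, C=-30, D=-155
Best worst-case = 150 → A.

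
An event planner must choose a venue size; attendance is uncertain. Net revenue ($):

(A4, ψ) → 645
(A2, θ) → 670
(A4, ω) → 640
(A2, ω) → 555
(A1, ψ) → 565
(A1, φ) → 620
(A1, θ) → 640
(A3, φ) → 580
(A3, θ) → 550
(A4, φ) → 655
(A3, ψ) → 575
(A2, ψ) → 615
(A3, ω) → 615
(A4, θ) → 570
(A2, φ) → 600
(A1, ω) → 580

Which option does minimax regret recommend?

Column bests: θ=670, φ=655, ψ=645, ω=640.
A1 regrets: 30, 35, 80, 60 → max 80
A2 regrets: 0, 55, 30, 85 → max 85
A3 regrets: 120, 75, 70, 25 → max 120
A4 regrets: 100, 0, 0, 0 → max 100
Smallest max regret = 80 → A1.

A1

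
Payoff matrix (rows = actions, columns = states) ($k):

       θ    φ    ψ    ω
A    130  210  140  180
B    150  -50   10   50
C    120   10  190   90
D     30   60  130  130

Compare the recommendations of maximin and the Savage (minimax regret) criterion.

Row minima: A=130, B=-50, C=10, D=30
Best worst-case = 130 → A.
Column bests: θ=150, φ=210, ψ=190, ω=180.
A regrets: 20, 0, 50, 0 → max 50
B regrets: 0, 260, 180, 130 → max 260
C regrets: 30, 200, 0, 90 → max 200
D regrets: 120, 150, 60, 50 → max 150
Smallest max regret = 50 → A.

maximin → A; minimax regret → A (agree)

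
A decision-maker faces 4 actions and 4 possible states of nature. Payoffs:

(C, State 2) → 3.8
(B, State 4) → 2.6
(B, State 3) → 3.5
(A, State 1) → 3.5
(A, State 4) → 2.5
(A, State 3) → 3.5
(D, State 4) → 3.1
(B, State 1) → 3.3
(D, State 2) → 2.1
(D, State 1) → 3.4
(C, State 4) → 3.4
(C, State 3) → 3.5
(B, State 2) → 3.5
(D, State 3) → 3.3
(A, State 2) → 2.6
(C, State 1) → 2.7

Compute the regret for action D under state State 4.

Best payoff under State 4 is 3.4.
Regret = 3.4 − 3.1 = 0.3.

0.3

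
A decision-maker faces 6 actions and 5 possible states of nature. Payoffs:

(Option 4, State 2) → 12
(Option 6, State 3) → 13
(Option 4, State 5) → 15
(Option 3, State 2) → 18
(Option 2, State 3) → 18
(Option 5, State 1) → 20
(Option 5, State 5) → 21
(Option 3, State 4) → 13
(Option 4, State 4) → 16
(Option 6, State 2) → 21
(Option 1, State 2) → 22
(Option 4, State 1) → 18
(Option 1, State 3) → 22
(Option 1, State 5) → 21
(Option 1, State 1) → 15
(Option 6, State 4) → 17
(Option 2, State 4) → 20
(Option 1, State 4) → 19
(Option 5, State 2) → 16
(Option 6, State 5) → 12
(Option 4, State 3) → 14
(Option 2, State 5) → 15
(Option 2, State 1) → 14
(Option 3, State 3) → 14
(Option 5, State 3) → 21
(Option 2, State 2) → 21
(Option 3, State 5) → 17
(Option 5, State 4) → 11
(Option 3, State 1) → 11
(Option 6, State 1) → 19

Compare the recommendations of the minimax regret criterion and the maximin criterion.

Column bests: State 1=20, State 2=22, State 3=22, State 4=20, State 5=21.
Option 1 regrets: 5, 0, 0, 1, 0 → max 5
Option 2 regrets: 6, 1, 4, 0, 6 → max 6
Option 3 regrets: 9, 4, 8, 7, 4 → max 9
Option 4 regrets: 2, 10, 8, 4, 6 → max 10
Option 5 regrets: 0, 6, 1, 9, 0 → max 9
Option 6 regrets: 1, 1, 9, 3, 9 → max 9
Smallest max regret = 5 → Option 1.
Row minima: Option 1=15, Option 2=14, Option 3=11, Option 4=12, Option 5=11, Option 6=12
Best worst-case = 15 → Option 1.

minimax regret → Option 1; maximin → Option 1 (agree)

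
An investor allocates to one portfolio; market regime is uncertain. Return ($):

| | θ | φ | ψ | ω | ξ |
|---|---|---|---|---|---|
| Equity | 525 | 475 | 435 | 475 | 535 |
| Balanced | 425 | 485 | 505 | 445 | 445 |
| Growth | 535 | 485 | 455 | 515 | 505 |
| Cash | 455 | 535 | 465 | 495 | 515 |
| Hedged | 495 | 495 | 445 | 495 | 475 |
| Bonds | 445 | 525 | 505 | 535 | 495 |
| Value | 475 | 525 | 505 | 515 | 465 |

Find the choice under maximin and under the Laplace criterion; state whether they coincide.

maximin → Value; laplace → Bonds (disagree)

Row minima: Equity=435, Balanced=425, Growth=455, Cash=455, Hedged=445, Bonds=445, Value=465
Best worst-case = 465 → Value.
Row averages: Equity=489, Balanced=461, Growth=499, Cash=493, Hedged=481, Bonds=501, Value=497
Highest average = 501 → Bonds.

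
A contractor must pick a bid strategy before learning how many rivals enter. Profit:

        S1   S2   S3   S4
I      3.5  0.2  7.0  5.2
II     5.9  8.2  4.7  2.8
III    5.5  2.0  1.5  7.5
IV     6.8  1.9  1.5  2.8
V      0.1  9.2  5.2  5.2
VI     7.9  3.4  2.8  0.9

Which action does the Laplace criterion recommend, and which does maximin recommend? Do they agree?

Row averages: I=3.975, II=5.4, III=4.125, IV=3.25, V=4.925, VI=3.75
Highest average = 5.4 → II.
Row minima: I=0.2, II=2.8, III=1.5, IV=1.5, V=0.1, VI=0.9
Best worst-case = 2.8 → II.

laplace → II; maximin → II (agree)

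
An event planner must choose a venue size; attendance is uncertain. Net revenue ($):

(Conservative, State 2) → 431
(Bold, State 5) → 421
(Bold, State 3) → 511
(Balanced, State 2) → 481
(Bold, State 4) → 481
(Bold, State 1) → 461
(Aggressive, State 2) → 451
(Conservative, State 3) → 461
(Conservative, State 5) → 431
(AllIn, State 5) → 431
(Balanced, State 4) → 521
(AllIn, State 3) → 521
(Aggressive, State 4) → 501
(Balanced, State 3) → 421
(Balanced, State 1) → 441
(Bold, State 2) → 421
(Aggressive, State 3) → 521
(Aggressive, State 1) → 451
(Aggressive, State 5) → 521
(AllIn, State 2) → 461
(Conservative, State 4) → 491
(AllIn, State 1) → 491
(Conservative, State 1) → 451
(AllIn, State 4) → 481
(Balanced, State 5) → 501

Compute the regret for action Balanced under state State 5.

20

Best payoff under State 5 is 521.
Regret = 521 − 501 = 20.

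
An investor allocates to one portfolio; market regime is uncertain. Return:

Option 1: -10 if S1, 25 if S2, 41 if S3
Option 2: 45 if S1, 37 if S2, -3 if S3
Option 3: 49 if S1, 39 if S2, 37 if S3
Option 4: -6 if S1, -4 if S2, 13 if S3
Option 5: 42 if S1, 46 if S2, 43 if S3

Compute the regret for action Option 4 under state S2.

50

Best payoff under S2 is 46.
Regret = 46 − (-4) = 50.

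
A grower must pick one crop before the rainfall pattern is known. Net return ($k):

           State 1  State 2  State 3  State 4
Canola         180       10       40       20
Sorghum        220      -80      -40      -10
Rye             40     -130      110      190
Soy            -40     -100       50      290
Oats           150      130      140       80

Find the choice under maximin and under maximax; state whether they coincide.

maximin → Oats; maximax → Soy (disagree)

Row minima: Canola=10, Sorghum=-80, Rye=-130, Soy=-100, Oats=80
Best worst-case = 80 → Oats.
Row maxima: Canola=180, Sorghum=220, Rye=190, Soy=290, Oats=150
Best best-case = 290 → Soy.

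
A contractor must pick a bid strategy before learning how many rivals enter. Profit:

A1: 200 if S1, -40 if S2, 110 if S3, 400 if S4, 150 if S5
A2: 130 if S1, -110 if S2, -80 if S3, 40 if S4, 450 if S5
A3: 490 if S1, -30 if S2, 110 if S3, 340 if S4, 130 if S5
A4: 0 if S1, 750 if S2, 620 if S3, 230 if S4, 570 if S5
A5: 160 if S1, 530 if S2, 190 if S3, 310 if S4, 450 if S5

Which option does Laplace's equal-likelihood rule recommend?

A4

Row averages: A1=164, A2=86, A3=208, A4=434, A5=328
Highest average = 434 → A4.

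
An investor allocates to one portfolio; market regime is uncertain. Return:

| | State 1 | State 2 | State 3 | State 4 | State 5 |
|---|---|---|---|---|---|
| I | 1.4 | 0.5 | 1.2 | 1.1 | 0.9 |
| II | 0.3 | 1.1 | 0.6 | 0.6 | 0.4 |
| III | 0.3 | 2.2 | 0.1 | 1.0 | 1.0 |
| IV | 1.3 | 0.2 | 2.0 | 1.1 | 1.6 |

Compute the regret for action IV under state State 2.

Best payoff under State 2 is 2.2.
Regret = 2.2 − 0.2 = 2.0.

2.0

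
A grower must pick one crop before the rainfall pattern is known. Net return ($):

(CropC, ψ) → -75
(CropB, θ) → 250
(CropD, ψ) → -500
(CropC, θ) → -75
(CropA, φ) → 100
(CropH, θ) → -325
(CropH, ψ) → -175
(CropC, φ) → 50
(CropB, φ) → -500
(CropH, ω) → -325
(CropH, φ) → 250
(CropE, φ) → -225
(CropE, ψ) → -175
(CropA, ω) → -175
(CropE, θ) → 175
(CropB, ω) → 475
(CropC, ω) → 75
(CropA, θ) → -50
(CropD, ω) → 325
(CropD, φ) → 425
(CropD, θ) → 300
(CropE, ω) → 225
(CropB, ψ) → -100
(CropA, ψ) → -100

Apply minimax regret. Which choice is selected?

CropC

Column bests: θ=300, φ=425, ψ=-75, ω=475.
CropC regrets: 375, 375, 0, 400 → max 400
CropH regrets: 625, 175, 100, 800 → max 800
CropE regrets: 125, 650, 100, 250 → max 650
CropB regrets: 50, 925, 25, 0 → max 925
CropA regrets: 350, 325, 25, 650 → max 650
CropD regrets: 0, 0, 425, 150 → max 425
Smallest max regret = 400 → CropC.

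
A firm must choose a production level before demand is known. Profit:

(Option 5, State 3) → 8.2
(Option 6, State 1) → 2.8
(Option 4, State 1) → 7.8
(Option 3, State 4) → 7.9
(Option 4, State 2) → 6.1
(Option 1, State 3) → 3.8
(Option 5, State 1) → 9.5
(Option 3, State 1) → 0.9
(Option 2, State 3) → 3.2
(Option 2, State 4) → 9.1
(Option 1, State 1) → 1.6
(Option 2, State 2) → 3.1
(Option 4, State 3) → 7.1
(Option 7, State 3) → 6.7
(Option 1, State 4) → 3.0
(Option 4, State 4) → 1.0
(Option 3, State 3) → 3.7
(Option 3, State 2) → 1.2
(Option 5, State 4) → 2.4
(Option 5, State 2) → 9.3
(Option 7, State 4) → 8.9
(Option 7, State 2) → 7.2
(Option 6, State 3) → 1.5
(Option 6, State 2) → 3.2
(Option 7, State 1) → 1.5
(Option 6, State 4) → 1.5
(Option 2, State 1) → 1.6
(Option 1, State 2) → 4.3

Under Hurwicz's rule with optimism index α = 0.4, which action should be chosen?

Option 5

Option 1: 0.4·4.3 + 0.6·1.6 = 2.68
Option 2: 0.4·9.1 + 0.6·1.6 = 4.6
Option 3: 0.4·7.9 + 0.6·0.9 = 3.7
Option 4: 0.4·7.8 + 0.6·1.0 = 3.72
Option 5: 0.4·9.5 + 0.6·2.4 = 5.24
Option 6: 0.4·3.2 + 0.6·1.5 = 2.18
Option 7: 0.4·8.9 + 0.6·1.5 = 4.46
Highest Hurwicz score = 5.24 → Option 5.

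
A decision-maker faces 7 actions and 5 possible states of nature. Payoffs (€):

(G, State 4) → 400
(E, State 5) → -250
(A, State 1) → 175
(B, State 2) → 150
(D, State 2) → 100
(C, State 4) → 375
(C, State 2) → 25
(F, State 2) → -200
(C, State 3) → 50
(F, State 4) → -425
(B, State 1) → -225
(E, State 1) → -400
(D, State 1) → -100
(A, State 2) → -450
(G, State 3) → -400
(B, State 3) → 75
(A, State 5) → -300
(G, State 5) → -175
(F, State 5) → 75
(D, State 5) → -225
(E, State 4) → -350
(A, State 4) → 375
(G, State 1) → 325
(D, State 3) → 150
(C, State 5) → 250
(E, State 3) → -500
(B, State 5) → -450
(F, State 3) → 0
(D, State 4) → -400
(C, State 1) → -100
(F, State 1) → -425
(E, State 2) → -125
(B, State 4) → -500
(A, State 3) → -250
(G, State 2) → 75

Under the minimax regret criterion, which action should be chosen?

Column bests: State 1=325, State 2=150, State 3=150, State 4=400, State 5=250.
A regrets: 150, 600, 400, 25, 550 → max 600
B regrets: 550, 0, 75, 900, 700 → max 900
C regrets: 425, 125, 100, 25, 0 → max 425
D regrets: 425, 50, 0, 800, 475 → max 800
E regrets: 725, 275, 650, 750, 500 → max 750
F regrets: 750, 350, 150, 825, 175 → max 825
G regrets: 0, 75, 550, 0, 425 → max 550
Smallest max regret = 425 → C.

C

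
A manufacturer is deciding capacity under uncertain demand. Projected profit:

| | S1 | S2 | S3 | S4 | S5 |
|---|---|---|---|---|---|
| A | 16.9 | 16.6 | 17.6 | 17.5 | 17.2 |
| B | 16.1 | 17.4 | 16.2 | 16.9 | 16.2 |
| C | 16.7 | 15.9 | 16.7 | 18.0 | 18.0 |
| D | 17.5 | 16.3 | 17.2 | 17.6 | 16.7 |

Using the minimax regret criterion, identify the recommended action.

A

Column bests: S1=17.5, S2=17.4, S3=17.6, S4=18.0, S5=18.0.
A regrets: 0.6, 0.8, 0.0, 0.5, 0.8 → max 0.8
B regrets: 1.4, 0.0, 1.4, 1.1, 1.8 → max 1.8
C regrets: 0.8, 1.5, 0.9, 0.0, 0.0 → max 1.5
D regrets: 0.0, 1.1, 0.4, 0.4, 1.3 → max 1.3
Smallest max regret = 0.8 → A.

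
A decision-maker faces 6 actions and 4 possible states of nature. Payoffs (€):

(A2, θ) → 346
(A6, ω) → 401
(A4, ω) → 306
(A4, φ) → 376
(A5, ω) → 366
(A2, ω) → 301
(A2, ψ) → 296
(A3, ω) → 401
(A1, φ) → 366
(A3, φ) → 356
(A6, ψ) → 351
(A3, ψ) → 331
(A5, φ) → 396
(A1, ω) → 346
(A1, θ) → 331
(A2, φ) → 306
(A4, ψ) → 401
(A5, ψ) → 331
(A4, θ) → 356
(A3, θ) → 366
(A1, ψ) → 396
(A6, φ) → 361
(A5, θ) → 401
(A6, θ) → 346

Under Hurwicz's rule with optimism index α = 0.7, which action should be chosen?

A6

A1: 0.7·396 + 0.3·331 = 376.5
A2: 0.7·346 + 0.3·296 = 331
A3: 0.7·401 + 0.3·331 = 380
A4: 0.7·401 + 0.3·306 = 372.5
A5: 0.7·401 + 0.3·331 = 380
A6: 0.7·401 + 0.3·346 = 384.5
Highest Hurwicz score = 384.5 → A6.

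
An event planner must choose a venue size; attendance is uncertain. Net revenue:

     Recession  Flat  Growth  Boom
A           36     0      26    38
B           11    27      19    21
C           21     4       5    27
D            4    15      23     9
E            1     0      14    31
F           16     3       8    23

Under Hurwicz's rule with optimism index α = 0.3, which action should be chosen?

B

A: 0.3·38 + 0.7·0 = 11.4
B: 0.3·27 + 0.7·11 = 15.8
C: 0.3·27 + 0.7·4 = 10.9
D: 0.3·23 + 0.7·4 = 9.7
E: 0.3·31 + 0.7·0 = 9.3
F: 0.3·23 + 0.7·3 = 9
Highest Hurwicz score = 15.8 → B.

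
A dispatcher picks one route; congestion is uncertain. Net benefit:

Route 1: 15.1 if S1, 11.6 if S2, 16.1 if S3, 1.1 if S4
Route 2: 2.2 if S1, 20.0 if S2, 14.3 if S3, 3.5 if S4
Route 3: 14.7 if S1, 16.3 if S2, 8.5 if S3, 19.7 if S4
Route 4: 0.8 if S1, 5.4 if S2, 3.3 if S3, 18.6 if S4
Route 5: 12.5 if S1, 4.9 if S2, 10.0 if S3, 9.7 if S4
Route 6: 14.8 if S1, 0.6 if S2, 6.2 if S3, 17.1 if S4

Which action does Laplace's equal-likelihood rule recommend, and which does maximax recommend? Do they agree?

laplace → Route 3; maximax → Route 2 (disagree)

Row averages: Route 1=10.975, Route 2=10, Route 3=14.8, Route 4=7.025, Route 5=9.275, Route 6=9.675
Highest average = 14.8 → Route 3.
Row maxima: Route 1=16.1, Route 2=20.0, Route 3=19.7, Route 4=18.6, Route 5=12.5, Route 6=17.1
Best best-case = 20.0 → Route 2.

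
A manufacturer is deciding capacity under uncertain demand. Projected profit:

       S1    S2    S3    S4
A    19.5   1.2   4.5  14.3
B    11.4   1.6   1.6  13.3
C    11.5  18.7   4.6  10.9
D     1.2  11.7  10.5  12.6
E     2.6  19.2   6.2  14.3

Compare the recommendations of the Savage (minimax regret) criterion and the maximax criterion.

Column bests: S1=19.5, S2=19.2, S3=10.5, S4=14.3.
A regrets: 0.0, 18.0, 6.0, 0.0 → max 18.0
B regrets: 8.1, 17.6, 8.9, 1.0 → max 17.6
C regrets: 8.0, 0.5, 5.9, 3.4 → max 8.0
D regrets: 18.3, 7.5, 0.0, 1.7 → max 18.3
E regrets: 16.9, 0.0, 4.3, 0.0 → max 16.9
Smallest max regret = 8.0 → C.
Row maxima: A=19.5, B=13.3, C=18.7, D=12.6, E=19.2
Best best-case = 19.5 → A.

minimax regret → C; maximax → A (disagree)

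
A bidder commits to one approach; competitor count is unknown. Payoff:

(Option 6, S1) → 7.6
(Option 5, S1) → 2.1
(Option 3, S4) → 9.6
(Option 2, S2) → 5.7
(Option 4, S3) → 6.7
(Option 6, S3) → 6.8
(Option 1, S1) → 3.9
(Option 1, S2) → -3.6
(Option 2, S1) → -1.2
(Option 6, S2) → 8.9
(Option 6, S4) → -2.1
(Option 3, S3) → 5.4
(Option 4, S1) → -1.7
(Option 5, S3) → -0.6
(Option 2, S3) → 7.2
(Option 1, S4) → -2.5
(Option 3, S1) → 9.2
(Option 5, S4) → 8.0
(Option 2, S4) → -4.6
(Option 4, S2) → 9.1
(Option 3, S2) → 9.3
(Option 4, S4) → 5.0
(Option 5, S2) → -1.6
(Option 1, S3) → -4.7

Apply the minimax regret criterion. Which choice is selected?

Option 3

Column bests: S1=9.2, S2=9.3, S3=7.2, S4=9.6.
Option 1 regrets: 5.3, 12.9, 11.9, 12.1 → max 12.9
Option 2 regrets: 10.4, 3.6, 0.0, 14.2 → max 14.2
Option 3 regrets: 0.0, 0.0, 1.8, 0.0 → max 1.8
Option 4 regrets: 10.9, 0.2, 0.5, 4.6 → max 10.9
Option 5 regrets: 7.1, 10.9, 7.8, 1.6 → max 10.9
Option 6 regrets: 1.6, 0.4, 0.4, 11.7 → max 11.7
Smallest max regret = 1.8 → Option 3.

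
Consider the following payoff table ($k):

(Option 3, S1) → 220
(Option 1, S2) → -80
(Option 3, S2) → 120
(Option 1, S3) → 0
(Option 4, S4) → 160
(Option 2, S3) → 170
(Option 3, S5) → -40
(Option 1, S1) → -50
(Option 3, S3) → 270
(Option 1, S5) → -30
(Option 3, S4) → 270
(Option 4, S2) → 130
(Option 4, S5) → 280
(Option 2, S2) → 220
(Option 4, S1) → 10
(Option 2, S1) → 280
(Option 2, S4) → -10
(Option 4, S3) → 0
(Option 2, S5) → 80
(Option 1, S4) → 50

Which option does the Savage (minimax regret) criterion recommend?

Option 4

Column bests: S1=280, S2=220, S3=270, S4=270, S5=280.
Option 1 regrets: 330, 300, 270, 220, 310 → max 330
Option 2 regrets: 0, 0, 100, 280, 200 → max 280
Option 3 regrets: 60, 100, 0, 0, 320 → max 320
Option 4 regrets: 270, 90, 270, 110, 0 → max 270
Smallest max regret = 270 → Option 4.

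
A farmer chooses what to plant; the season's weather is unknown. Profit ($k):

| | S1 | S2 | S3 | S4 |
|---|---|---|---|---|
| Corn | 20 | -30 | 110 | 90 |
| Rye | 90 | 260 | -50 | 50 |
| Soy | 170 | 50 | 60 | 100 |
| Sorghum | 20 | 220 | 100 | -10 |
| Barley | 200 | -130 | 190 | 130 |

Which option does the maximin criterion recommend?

Soy

Row minima: Corn=-30, Rye=-50, Soy=50, Sorghum=-10, Barley=-130
Best worst-case = 50 → Soy.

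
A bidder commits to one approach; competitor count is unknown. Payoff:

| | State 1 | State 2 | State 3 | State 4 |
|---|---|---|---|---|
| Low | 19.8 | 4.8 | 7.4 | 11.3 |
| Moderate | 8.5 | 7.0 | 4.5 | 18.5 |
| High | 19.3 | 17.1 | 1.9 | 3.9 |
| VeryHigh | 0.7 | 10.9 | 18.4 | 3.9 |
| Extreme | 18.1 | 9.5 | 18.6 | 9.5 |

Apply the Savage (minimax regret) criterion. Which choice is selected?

Extreme

Column bests: State 1=19.8, State 2=17.1, State 3=18.6, State 4=18.5.
Low regrets: 0.0, 12.3, 11.2, 7.2 → max 12.3
Moderate regrets: 11.3, 10.1, 14.1, 0.0 → max 14.1
High regrets: 0.5, 0.0, 16.7, 14.6 → max 16.7
VeryHigh regrets: 19.1, 6.2, 0.2, 14.6 → max 19.1
Extreme regrets: 1.7, 7.6, 0.0, 9.0 → max 9.0
Smallest max regret = 9.0 → Extreme.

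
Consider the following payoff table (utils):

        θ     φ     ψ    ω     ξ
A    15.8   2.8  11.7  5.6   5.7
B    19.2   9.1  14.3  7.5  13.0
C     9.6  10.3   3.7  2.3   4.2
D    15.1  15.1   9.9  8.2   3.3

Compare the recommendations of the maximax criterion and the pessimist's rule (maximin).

Row maxima: A=15.8, B=19.2, C=10.3, D=15.1
Best best-case = 19.2 → B.
Row minima: A=2.8, B=7.5, C=2.3, D=3.3
Best worst-case = 7.5 → B.

maximax → B; maximin → B (agree)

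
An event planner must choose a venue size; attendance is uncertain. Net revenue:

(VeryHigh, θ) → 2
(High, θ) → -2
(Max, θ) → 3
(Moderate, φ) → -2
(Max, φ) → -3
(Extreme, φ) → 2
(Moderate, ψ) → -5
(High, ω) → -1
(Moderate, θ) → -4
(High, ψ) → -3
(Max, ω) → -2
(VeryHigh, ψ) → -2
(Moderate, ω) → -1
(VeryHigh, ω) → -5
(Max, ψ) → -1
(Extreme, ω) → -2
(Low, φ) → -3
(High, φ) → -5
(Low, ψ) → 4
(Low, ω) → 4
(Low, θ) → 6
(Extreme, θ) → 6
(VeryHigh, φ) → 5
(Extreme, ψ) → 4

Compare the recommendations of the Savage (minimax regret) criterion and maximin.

minimax regret → Extreme; maximin → Extreme (agree)

Column bests: θ=6, φ=5, ψ=4, ω=4.
Low regrets: 0, 8, 0, 0 → max 8
Moderate regrets: 10, 7, 9, 5 → max 10
High regrets: 8, 10, 7, 5 → max 10
VeryHigh regrets: 4, 0, 6, 9 → max 9
Extreme regrets: 0, 3, 0, 6 → max 6
Max regrets: 3, 8, 5, 6 → max 8
Smallest max regret = 6 → Extreme.
Row minima: Low=-3, Moderate=-5, High=-5, VeryHigh=-5, Extreme=-2, Max=-3
Best worst-case = -2 → Extreme.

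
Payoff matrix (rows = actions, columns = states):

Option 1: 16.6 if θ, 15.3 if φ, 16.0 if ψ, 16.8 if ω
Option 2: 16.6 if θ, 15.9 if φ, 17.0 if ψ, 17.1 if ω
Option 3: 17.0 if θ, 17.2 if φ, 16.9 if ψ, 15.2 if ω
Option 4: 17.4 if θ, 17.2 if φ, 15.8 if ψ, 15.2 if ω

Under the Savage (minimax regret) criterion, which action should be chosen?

Column bests: θ=17.4, φ=17.2, ψ=17.0, ω=17.1.
Option 1 regrets: 0.8, 1.9, 1.0, 0.3 → max 1.9
Option 2 regrets: 0.8, 1.3, 0.0, 0.0 → max 1.3
Option 3 regrets: 0.4, 0.0, 0.1, 1.9 → max 1.9
Option 4 regrets: 0.0, 0.0, 1.2, 1.9 → max 1.9
Smallest max regret = 1.3 → Option 2.

Option 2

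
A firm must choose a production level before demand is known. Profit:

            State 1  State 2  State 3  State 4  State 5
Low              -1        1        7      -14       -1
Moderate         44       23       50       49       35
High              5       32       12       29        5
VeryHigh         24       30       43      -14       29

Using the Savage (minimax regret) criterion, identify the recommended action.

Column bests: State 1=44, State 2=32, State 3=50, State 4=49, State 5=35.
Low regrets: 45, 31, 43, 63, 36 → max 63
Moderate regrets: 0, 9, 0, 0, 0 → max 9
High regrets: 39, 0, 38, 20, 30 → max 39
VeryHigh regrets: 20, 2, 7, 63, 6 → max 63
Smallest max regret = 9 → Moderate.

Moderate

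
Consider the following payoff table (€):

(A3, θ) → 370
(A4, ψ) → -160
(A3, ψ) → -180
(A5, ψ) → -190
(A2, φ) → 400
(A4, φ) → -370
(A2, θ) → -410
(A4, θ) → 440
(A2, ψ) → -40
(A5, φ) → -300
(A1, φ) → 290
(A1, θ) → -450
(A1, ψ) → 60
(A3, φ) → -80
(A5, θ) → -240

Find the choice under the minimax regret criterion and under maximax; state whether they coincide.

Column bests: θ=440, φ=400, ψ=60.
A1 regrets: 890, 110, 0 → max 890
A2 regrets: 850, 0, 100 → max 850
A3 regrets: 70, 480, 240 → max 480
A4 regrets: 0, 770, 220 → max 770
A5 regrets: 680, 700, 250 → max 700
Smallest max regret = 480 → A3.
Row maxima: A1=290, A2=400, A3=370, A4=440, A5=-190
Best best-case = 440 → A4.

minimax regret → A3; maximax → A4 (disagree)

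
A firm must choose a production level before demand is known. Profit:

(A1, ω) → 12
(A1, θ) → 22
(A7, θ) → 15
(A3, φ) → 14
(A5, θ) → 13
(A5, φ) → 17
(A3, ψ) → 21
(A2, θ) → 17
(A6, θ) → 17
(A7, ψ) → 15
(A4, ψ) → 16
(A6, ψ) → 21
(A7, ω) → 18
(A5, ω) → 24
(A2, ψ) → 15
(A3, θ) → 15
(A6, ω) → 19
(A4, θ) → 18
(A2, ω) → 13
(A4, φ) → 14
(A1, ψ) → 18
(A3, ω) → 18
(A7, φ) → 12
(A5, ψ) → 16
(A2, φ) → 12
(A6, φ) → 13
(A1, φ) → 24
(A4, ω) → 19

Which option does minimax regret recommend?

A5

Column bests: θ=22, φ=24, ψ=21, ω=24.
A1 regrets: 0, 0, 3, 12 → max 12
A2 regrets: 5, 12, 6, 11 → max 12
A3 regrets: 7, 10, 0, 6 → max 10
A4 regrets: 4, 10, 5, 5 → max 10
A5 regrets: 9, 7, 5, 0 → max 9
A6 regrets: 5, 11, 0, 5 → max 11
A7 regrets: 7, 12, 6, 6 → max 12
Smallest max regret = 9 → A5.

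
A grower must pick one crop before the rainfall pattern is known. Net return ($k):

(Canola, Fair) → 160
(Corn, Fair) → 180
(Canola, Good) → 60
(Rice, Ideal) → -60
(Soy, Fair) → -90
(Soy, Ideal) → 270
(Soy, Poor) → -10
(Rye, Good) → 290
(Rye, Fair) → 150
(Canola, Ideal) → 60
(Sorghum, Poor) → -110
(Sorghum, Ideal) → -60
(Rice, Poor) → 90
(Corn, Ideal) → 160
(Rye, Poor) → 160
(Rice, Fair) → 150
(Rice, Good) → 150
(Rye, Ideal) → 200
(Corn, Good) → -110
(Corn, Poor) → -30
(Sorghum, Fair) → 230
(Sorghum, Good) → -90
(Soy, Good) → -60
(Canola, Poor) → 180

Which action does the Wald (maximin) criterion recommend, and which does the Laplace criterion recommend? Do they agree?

maximin → Rye; laplace → Rye (agree)

Row minima: Sorghum=-110, Rice=-60, Rye=150, Canola=60, Corn=-110, Soy=-90
Best worst-case = 150 → Rye.
Row averages: Sorghum=-7.5, Rice=82.5, Rye=200, Canola=115, Corn=50, Soy=27.5
Highest average = 200 → Rye.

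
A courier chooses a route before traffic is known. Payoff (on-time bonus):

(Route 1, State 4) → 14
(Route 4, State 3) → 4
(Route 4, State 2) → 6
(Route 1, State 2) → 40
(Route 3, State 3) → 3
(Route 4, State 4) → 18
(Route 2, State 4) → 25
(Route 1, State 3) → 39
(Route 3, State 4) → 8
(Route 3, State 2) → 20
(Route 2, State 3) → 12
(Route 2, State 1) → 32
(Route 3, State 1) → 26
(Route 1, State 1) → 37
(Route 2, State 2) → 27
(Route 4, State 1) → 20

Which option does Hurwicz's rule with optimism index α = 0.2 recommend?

Route 1

Route 1: 0.2·40 + 0.8·14 = 19.2
Route 2: 0.2·32 + 0.8·12 = 16
Route 3: 0.2·26 + 0.8·3 = 7.6
Route 4: 0.2·20 + 0.8·4 = 7.2
Highest Hurwicz score = 19.2 → Route 1.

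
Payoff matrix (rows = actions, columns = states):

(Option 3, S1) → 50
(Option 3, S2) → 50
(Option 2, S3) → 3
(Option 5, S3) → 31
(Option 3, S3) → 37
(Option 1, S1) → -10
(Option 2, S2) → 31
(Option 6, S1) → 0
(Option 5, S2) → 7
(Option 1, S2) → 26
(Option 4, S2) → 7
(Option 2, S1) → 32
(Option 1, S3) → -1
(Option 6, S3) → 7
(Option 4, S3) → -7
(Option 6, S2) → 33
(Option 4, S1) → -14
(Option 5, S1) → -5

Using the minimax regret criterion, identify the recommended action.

Option 3

Column bests: S1=50, S2=50, S3=37.
Option 1 regrets: 60, 24, 38 → max 60
Option 2 regrets: 18, 19, 34 → max 34
Option 3 regrets: 0, 0, 0 → max 0
Option 4 regrets: 64, 43, 44 → max 64
Option 5 regrets: 55, 43, 6 → max 55
Option 6 regrets: 50, 17, 30 → max 50
Smallest max regret = 0 → Option 3.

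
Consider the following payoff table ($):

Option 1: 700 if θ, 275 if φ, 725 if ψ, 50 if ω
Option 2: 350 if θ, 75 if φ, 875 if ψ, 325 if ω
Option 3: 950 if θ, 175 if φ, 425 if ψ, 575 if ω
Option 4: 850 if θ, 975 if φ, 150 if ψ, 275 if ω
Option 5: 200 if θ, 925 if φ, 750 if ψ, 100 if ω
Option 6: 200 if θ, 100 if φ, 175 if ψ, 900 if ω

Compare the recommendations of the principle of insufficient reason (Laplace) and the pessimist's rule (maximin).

laplace → Option 4; maximin → Option 3 (disagree)

Row averages: Option 1=437.5, Option 2=406.25, Option 3=531.25, Option 4=562.5, Option 5=493.75, Option 6=343.75
Highest average = 562.5 → Option 4.
Row minima: Option 1=50, Option 2=75, Option 3=175, Option 4=150, Option 5=100, Option 6=100
Best worst-case = 175 → Option 3.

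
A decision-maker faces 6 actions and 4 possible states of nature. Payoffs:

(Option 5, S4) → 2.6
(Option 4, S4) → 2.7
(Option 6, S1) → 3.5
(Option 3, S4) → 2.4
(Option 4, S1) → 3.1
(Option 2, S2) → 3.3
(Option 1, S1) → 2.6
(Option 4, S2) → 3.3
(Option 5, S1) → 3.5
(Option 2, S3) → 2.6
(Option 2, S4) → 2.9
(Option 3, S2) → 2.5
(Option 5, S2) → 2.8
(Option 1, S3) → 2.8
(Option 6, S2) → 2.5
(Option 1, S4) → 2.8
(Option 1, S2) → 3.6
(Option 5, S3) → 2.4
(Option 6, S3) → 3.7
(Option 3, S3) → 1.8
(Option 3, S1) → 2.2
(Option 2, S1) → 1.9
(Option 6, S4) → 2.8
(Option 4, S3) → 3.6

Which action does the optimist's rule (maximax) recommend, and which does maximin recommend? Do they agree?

Row maxima: Option 1=3.6, Option 2=3.3, Option 3=2.5, Option 4=3.6, Option 5=3.5, Option 6=3.7
Best best-case = 3.7 → Option 6.
Row minima: Option 1=2.6, Option 2=1.9, Option 3=1.8, Option 4=2.7, Option 5=2.4, Option 6=2.5
Best worst-case = 2.7 → Option 4.

maximax → Option 6; maximin → Option 4 (disagree)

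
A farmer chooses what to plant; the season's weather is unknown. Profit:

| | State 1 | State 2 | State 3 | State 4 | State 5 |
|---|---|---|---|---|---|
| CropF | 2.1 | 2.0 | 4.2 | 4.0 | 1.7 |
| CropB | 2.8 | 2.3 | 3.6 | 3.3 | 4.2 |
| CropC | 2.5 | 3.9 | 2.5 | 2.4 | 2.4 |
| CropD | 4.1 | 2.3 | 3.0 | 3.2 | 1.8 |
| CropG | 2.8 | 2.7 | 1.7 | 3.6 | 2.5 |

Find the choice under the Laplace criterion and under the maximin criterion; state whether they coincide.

Row averages: CropF=2.8, CropB=3.24, CropC=2.74, CropD=2.88, CropG=2.66
Highest average = 3.24 → CropB.
Row minima: CropF=1.7, CropB=2.3, CropC=2.4, CropD=1.8, CropG=1.7
Best worst-case = 2.4 → CropC.

laplace → CropB; maximin → CropC (disagree)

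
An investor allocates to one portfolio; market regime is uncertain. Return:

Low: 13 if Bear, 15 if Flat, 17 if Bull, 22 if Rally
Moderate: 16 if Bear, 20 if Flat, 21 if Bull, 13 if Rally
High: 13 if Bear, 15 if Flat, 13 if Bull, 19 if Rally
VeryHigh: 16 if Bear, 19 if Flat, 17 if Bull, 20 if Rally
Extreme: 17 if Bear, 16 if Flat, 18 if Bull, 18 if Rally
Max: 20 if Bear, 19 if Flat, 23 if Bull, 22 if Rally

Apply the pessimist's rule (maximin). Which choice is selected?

Max

Row minima: Low=13, Moderate=13, High=13, VeryHigh=16, Extreme=16, Max=19
Best worst-case = 19 → Max.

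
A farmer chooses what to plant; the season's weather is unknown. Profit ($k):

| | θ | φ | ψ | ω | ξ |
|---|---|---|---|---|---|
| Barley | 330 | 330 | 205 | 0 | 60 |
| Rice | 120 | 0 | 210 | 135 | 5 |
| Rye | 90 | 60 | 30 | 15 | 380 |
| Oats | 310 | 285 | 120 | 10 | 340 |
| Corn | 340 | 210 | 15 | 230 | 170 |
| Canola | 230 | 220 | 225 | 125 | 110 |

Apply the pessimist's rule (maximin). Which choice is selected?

Canola

Row minima: Barley=0, Rice=0, Rye=15, Oats=10, Corn=15, Canola=110
Best worst-case = 110 → Canola.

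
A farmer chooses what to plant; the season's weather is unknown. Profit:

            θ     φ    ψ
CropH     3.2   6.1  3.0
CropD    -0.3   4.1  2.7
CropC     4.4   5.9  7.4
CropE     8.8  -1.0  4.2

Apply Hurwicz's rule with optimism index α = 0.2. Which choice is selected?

CropC

CropH: 0.2·6.1 + 0.8·3.0 = 3.62
CropD: 0.2·4.1 + 0.8·(-0.3) = 0.58
CropC: 0.2·7.4 + 0.8·4.4 = 5
CropE: 0.2·8.8 + 0.8·(-1.0) = 0.96
Highest Hurwicz score = 5 → CropC.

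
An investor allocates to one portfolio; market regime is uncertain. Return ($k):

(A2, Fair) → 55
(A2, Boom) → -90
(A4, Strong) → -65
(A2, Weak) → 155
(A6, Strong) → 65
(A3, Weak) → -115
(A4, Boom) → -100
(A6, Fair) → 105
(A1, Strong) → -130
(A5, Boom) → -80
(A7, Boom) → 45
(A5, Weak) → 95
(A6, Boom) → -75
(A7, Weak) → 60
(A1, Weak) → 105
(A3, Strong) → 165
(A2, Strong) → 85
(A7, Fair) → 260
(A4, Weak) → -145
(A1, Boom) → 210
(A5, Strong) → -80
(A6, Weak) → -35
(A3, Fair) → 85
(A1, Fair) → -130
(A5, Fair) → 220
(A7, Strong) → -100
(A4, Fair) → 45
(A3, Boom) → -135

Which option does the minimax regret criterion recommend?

A7

Column bests: Weak=155, Fair=260, Strong=165, Boom=210.
A1 regrets: 50, 390, 295, 0 → max 390
A2 regrets: 0, 205, 80, 300 → max 300
A3 regrets: 270, 175, 0, 345 → max 345
A4 regrets: 300, 215, 230, 310 → max 310
A5 regrets: 60, 40, 245, 290 → max 290
A6 regrets: 190, 155, 100, 285 → max 285
A7 regrets: 95, 0, 265, 165 → max 265
Smallest max regret = 265 → A7.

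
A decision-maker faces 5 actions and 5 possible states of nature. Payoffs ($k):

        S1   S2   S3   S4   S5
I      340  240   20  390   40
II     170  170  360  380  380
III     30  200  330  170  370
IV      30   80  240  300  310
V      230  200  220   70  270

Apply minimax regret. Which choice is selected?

II

Column bests: S1=340, S2=240, S3=360, S4=390, S5=380.
I regrets: 0, 0, 340, 0, 340 → max 340
II regrets: 170, 70, 0, 10, 0 → max 170
III regrets: 310, 40, 30, 220, 10 → max 310
IV regrets: 310, 160, 120, 90, 70 → max 310
V regrets: 110, 40, 140, 320, 110 → max 320
Smallest max regret = 170 → II.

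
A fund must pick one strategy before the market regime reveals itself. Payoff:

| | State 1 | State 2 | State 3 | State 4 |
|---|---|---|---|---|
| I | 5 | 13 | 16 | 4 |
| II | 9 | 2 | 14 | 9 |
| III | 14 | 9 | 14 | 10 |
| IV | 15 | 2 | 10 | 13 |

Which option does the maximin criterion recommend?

Row minima: I=4, II=2, III=9, IV=2
Best worst-case = 9 → III.

III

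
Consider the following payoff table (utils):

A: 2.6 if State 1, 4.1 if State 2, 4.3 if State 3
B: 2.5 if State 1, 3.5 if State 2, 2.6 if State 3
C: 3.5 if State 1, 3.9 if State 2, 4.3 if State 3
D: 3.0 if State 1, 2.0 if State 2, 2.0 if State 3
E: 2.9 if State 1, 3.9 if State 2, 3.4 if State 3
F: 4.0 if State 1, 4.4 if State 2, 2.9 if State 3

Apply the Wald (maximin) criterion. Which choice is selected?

Row minima: A=2.6, B=2.5, C=3.5, D=2.0, E=2.9, F=2.9
Best worst-case = 3.5 → C.

C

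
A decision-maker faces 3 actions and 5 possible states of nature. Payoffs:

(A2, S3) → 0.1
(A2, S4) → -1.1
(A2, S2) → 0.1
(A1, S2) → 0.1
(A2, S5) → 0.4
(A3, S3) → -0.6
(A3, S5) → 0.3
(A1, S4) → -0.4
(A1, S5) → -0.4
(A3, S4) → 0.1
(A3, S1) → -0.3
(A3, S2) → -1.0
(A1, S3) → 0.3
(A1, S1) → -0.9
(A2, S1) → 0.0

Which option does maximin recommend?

A1

Row minima: A1=-0.9, A2=-1.1, A3=-1.0
Best worst-case = -0.9 → A1.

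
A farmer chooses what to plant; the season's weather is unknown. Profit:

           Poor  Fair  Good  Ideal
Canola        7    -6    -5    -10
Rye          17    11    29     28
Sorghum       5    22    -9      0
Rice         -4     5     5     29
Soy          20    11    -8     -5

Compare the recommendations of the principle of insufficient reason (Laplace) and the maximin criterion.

Row averages: Canola=-3.5, Rye=21.25, Sorghum=4.5, Rice=8.75, Soy=4.5
Highest average = 21.25 → Rye.
Row minima: Canola=-10, Rye=11, Sorghum=-9, Rice=-4, Soy=-8
Best worst-case = 11 → Rye.

laplace → Rye; maximin → Rye (agree)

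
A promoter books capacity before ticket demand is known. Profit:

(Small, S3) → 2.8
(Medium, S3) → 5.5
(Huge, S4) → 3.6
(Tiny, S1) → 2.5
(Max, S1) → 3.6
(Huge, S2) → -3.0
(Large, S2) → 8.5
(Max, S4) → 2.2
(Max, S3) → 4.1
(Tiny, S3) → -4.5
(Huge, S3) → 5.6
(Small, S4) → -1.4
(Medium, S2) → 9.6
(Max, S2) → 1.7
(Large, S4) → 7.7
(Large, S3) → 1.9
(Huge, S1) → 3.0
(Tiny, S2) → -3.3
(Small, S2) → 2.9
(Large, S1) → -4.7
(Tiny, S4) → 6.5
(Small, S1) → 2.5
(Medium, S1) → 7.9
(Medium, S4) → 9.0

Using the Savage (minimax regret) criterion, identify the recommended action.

Column bests: S1=7.9, S2=9.6, S3=5.6, S4=9.0.
Tiny regrets: 5.4, 12.9, 10.1, 2.5 → max 12.9
Small regrets: 5.4, 6.7, 2.8, 10.4 → max 10.4
Medium regrets: 0.0, 0.0, 0.1, 0.0 → max 0.1
Large regrets: 12.6, 1.1, 3.7, 1.3 → max 12.6
Huge regrets: 4.9, 12.6, 0.0, 5.4 → max 12.6
Max regrets: 4.3, 7.9, 1.5, 6.8 → max 7.9
Smallest max regret = 0.1 → Medium.

Medium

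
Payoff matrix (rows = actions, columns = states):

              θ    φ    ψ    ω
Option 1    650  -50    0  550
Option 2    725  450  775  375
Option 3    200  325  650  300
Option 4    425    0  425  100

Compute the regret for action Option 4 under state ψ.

Best payoff under ψ is 775.
Regret = 775 − 425 = 350.

350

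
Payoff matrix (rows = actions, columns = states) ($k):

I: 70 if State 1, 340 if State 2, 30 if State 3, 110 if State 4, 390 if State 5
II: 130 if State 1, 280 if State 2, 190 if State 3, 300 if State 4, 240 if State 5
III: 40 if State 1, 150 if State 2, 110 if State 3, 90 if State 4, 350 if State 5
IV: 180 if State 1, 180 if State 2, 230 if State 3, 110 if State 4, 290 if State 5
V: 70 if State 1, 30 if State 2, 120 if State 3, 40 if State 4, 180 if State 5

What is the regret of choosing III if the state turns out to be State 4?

210

Best payoff under State 4 is 300.
Regret = 300 − 90 = 210.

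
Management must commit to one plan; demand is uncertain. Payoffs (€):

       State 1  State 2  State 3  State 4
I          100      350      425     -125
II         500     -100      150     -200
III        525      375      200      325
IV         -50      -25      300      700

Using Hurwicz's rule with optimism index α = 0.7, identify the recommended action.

IV

I: 0.7·425 + 0.3·(-125) = 260
II: 0.7·500 + 0.3·(-200) = 290
III: 0.7·525 + 0.3·200 = 427.5
IV: 0.7·700 + 0.3·(-50) = 475
Highest Hurwicz score = 475 → IV.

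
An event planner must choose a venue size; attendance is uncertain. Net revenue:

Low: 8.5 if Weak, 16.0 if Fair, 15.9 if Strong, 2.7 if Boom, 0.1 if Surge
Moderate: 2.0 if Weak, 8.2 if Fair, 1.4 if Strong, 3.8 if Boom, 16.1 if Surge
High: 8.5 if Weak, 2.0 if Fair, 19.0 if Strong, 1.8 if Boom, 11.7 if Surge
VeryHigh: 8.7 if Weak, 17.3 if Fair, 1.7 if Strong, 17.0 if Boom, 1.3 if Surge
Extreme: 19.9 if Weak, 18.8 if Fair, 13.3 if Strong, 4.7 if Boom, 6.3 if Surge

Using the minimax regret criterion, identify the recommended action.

Extreme

Column bests: Weak=19.9, Fair=18.8, Strong=19.0, Boom=17.0, Surge=16.1.
Low regrets: 11.4, 2.8, 3.1, 14.3, 16.0 → max 16.0
Moderate regrets: 17.9, 10.6, 17.6, 13.2, 0.0 → max 17.9
High regrets: 11.4, 16.8, 0.0, 15.2, 4.4 → max 16.8
VeryHigh regrets: 11.2, 1.5, 17.3, 0.0, 14.8 → max 17.3
Extreme regrets: 0.0, 0.0, 5.7, 12.3, 9.8 → max 12.3
Smallest max regret = 12.3 → Extreme.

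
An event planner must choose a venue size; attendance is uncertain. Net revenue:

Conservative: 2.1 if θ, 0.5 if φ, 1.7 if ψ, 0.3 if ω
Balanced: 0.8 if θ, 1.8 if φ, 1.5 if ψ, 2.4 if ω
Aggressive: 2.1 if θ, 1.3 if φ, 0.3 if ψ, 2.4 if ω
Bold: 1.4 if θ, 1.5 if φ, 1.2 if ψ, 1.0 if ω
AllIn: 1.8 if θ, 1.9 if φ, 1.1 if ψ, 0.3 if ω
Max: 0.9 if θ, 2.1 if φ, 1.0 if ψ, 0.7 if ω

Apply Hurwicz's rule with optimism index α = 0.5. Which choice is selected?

Balanced

Conservative: 0.5·2.1 + 0.5·0.3 = 1.2
Balanced: 0.5·2.4 + 0.5·0.8 = 1.6
Aggressive: 0.5·2.4 + 0.5·0.3 = 1.35
Bold: 0.5·1.5 + 0.5·1.0 = 1.25
AllIn: 0.5·1.9 + 0.5·0.3 = 1.1
Max: 0.5·2.1 + 0.5·0.7 = 1.4
Highest Hurwicz score = 1.6 → Balanced.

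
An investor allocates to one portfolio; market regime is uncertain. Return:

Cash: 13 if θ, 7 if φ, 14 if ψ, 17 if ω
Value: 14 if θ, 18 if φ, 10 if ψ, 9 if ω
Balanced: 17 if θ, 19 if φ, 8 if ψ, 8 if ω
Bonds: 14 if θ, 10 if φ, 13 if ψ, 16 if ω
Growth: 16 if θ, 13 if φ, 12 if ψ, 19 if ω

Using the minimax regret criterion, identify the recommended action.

Growth

Column bests: θ=17, φ=19, ψ=14, ω=19.
Cash regrets: 4, 12, 0, 2 → max 12
Value regrets: 3, 1, 4, 10 → max 10
Balanced regrets: 0, 0, 6, 11 → max 11
Bonds regrets: 3, 9, 1, 3 → max 9
Growth regrets: 1, 6, 2, 0 → max 6
Smallest max regret = 6 → Growth.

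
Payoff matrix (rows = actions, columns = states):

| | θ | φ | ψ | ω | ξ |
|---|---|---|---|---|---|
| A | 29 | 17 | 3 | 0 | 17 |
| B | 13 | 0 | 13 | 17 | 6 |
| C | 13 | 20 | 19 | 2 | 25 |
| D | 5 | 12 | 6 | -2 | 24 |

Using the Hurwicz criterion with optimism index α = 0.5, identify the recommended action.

A

A: 0.5·29 + 0.5·0 = 14.5
B: 0.5·17 + 0.5·0 = 8.5
C: 0.5·25 + 0.5·2 = 13.5
D: 0.5·24 + 0.5·(-2) = 11
Highest Hurwicz score = 14.5 → A.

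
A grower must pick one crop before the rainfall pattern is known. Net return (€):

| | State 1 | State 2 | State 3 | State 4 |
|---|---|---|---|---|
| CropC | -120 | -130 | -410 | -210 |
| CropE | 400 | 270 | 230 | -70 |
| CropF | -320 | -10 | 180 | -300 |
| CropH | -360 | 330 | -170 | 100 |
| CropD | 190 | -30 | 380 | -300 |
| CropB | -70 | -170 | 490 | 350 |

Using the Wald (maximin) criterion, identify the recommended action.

Row minima: CropC=-410, CropE=-70, CropF=-320, CropH=-360, CropD=-300, CropB=-170
Best worst-case = -70 → CropE.

CropE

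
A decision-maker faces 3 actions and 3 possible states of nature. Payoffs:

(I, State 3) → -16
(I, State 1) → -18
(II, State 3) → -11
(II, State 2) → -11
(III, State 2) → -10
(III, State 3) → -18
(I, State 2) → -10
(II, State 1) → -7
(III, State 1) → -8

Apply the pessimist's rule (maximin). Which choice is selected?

Row minima: I=-18, II=-11, III=-18
Best worst-case = -11 → II.

II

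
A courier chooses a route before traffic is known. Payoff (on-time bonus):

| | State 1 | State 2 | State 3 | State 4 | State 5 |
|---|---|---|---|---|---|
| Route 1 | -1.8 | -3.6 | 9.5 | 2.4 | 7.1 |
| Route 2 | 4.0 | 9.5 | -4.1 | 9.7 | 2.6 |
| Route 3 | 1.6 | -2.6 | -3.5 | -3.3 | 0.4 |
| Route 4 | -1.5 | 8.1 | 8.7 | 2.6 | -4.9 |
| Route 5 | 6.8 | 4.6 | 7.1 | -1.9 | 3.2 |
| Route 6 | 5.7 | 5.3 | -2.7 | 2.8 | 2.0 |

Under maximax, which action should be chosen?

Route 2

Row maxima: Route 1=9.5, Route 2=9.7, Route 3=1.6, Route 4=8.7, Route 5=7.1, Route 6=5.7
Best best-case = 9.7 → Route 2.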